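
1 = 1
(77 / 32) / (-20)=-77 / 640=-0.12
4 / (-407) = -4 / 407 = -0.01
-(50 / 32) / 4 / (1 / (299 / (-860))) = 1495 / 11008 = 0.14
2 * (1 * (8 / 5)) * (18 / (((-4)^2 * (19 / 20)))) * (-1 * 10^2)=-7200 / 19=-378.95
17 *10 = 170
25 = 25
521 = 521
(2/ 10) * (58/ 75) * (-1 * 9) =-174/ 125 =-1.39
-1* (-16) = 16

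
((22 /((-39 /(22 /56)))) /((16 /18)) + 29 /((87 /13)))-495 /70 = -13049 /4368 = -2.99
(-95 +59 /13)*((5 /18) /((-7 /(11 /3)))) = 1540 /117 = 13.16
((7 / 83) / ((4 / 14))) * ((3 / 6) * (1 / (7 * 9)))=7 / 2988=0.00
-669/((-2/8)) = 2676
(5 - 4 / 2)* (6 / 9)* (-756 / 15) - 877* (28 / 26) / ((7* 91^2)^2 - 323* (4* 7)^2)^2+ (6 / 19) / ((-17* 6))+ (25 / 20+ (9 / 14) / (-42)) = -6742597093258955112995389 / 67718241442141027121930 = -99.57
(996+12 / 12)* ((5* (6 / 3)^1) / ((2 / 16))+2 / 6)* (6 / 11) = 480554 / 11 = 43686.73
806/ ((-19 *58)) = -403/ 551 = -0.73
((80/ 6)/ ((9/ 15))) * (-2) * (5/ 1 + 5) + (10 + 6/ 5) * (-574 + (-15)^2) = -195896/ 45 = -4353.24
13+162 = 175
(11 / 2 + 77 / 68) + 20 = 1811 / 68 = 26.63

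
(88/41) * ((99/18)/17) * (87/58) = 726/697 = 1.04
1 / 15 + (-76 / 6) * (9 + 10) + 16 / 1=-1123 / 5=-224.60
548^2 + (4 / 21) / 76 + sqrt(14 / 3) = sqrt(42) / 3 + 119821297 / 399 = 300306.16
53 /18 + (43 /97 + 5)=14645 /1746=8.39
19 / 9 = 2.11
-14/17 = -0.82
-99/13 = -7.62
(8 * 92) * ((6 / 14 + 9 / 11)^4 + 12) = 372983564928 / 35153041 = 10610.28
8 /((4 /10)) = 20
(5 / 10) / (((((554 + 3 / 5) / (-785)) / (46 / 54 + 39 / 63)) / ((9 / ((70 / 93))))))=-3382565 / 271754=-12.45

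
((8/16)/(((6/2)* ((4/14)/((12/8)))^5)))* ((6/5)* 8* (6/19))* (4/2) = 4030.36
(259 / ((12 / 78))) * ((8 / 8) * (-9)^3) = -2454543 / 2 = -1227271.50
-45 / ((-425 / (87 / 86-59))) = -44883 / 7310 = -6.14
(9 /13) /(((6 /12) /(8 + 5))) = 18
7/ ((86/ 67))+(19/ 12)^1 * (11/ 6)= 25871/ 3096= 8.36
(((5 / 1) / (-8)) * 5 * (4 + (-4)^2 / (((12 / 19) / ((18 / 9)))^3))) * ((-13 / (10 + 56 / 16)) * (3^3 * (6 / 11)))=2246725 / 99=22694.19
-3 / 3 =-1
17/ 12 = 1.42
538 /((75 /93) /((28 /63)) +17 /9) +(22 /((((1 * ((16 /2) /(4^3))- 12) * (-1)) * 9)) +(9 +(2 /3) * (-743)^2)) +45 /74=96279223160777 /261494910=368187.75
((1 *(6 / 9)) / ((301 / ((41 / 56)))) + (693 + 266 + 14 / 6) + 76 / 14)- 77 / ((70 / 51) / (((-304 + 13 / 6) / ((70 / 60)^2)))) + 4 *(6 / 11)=887970903 / 66220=13409.41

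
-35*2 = -70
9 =9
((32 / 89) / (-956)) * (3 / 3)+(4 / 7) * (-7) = -85092 / 21271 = -4.00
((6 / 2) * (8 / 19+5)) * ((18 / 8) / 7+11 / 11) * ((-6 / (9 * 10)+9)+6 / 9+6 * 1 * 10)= 994671 / 665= 1495.75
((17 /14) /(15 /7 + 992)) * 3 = 51 /13918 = 0.00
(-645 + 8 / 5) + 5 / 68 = -218731 / 340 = -643.33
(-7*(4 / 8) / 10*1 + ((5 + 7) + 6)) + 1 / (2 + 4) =1069 / 60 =17.82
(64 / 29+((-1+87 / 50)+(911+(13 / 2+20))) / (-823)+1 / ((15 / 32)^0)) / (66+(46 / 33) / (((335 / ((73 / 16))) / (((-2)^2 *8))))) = 2726717961 / 87871849910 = 0.03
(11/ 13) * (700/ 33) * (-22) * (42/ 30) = -21560/ 39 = -552.82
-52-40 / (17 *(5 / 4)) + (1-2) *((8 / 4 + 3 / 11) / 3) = -30653 / 561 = -54.64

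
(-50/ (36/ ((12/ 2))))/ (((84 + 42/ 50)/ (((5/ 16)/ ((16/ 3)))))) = -3125/ 542976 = -0.01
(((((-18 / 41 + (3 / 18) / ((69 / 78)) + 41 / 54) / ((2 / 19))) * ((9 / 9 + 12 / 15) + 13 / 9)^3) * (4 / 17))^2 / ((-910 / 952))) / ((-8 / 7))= 8209665167877826513846496 / 5948237141830482890625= 1380.18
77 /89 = 0.87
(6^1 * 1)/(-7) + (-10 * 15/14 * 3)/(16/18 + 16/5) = -11229/1288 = -8.72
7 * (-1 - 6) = -49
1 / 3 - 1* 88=-263 / 3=-87.67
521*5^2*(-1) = -13025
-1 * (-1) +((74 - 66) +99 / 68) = 10.46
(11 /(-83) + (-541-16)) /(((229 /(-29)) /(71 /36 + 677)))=1821027943 /38014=47904.14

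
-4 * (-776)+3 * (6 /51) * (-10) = 52708 /17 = 3100.47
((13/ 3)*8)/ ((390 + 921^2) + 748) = 104/ 2548137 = 0.00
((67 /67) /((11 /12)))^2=144 /121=1.19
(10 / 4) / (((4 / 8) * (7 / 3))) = 2.14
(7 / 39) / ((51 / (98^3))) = 6588344 / 1989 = 3312.39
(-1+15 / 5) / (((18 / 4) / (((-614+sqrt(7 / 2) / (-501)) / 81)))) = -2456 / 729 - 2 * sqrt(14) / 365229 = -3.37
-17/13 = -1.31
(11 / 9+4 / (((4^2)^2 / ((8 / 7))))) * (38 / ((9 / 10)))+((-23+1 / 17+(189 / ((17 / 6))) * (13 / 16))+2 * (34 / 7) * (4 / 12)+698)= 60521689 / 77112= 784.85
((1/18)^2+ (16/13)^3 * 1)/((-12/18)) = -1329301/474552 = -2.80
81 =81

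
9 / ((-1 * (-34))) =9 / 34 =0.26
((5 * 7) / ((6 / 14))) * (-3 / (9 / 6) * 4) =-1960 / 3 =-653.33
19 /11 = 1.73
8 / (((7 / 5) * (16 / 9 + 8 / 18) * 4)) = 9 / 14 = 0.64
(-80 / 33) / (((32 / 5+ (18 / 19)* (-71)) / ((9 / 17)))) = 11400 / 540617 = 0.02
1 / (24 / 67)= 67 / 24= 2.79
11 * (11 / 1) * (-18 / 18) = -121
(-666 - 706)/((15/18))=-8232/5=-1646.40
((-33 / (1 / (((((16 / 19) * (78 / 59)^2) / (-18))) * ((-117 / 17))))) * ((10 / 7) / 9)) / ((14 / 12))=-139201920 / 55093787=-2.53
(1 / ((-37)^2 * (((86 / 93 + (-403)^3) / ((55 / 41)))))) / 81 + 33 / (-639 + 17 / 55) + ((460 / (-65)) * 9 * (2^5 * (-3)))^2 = 409482841843072252821082161103 / 10952651627584434298440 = 37386639.85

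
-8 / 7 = -1.14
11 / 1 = 11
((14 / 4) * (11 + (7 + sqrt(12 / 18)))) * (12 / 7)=112.90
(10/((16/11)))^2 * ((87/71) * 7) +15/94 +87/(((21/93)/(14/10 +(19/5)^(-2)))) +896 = 5039754651397/2698431680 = 1867.66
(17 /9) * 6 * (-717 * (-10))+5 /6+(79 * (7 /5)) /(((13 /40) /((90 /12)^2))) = 7831445 /78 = 100403.14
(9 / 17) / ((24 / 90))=135 / 68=1.99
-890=-890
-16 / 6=-8 / 3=-2.67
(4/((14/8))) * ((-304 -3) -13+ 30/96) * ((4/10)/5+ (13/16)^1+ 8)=-3638811/560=-6497.88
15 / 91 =0.16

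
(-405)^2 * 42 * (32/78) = 36741600/13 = 2826276.92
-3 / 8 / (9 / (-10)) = 5 / 12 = 0.42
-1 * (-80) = 80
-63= -63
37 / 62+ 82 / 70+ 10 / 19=94603 / 41230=2.29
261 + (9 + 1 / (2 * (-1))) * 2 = 278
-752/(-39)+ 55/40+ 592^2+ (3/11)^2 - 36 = 13230140509/37752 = 350448.73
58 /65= 0.89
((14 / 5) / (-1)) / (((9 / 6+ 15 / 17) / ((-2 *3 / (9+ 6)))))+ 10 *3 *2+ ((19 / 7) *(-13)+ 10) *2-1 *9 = 12739 / 14175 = 0.90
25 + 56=81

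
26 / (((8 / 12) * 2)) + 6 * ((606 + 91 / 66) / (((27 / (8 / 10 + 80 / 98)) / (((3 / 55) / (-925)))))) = 485789929 / 24928750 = 19.49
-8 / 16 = -1 / 2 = -0.50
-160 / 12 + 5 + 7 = -4 / 3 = -1.33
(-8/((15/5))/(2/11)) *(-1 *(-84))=-1232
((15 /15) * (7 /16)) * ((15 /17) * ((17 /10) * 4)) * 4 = 21 /2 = 10.50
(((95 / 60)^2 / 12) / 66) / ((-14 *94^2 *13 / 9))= -361 / 20378502144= -0.00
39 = 39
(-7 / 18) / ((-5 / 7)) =49 / 90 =0.54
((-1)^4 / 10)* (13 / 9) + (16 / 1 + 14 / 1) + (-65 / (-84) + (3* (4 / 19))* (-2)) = 709943 / 23940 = 29.66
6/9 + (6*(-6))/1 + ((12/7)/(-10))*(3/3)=-3728/105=-35.50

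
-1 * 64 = -64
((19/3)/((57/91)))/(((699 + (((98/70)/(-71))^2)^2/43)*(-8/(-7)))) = 435032096419375/34370950311937872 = 0.01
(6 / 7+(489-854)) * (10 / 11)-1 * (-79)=-19407 / 77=-252.04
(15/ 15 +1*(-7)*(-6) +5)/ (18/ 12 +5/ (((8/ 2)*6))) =1152/ 41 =28.10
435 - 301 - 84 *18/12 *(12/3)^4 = -32122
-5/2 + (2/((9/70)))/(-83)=-2.69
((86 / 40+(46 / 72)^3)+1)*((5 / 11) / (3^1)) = 0.52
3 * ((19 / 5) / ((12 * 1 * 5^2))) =19 / 500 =0.04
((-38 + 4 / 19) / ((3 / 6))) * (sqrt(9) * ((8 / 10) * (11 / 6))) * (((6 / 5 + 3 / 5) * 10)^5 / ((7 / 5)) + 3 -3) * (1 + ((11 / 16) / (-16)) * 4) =-49435114212 / 133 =-371692588.06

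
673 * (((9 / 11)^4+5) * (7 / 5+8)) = 2523078346 / 73205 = 34465.93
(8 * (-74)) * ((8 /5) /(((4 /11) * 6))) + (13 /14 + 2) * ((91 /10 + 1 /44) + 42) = -2628011 /9240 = -284.42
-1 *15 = -15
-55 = -55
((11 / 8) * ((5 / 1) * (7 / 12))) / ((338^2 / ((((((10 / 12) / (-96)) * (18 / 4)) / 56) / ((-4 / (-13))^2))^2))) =1375 / 721554505728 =0.00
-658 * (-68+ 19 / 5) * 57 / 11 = 12039426 / 55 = 218898.65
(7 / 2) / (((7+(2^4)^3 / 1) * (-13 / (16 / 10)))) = -28 / 266695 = -0.00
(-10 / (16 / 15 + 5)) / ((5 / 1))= -30 / 91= -0.33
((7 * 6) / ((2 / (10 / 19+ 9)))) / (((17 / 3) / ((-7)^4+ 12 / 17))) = 465573087 / 5491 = 84788.40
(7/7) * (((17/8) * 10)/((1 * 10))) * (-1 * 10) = -85/4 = -21.25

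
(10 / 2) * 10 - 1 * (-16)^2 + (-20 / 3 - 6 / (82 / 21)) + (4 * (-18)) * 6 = -79483 / 123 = -646.20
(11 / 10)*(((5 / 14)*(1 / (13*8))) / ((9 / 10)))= 55 / 13104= 0.00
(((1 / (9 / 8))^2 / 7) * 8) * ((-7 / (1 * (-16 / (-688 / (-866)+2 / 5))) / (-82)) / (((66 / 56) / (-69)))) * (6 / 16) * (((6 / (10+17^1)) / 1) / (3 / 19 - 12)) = -0.00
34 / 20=17 / 10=1.70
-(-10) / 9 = 10 / 9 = 1.11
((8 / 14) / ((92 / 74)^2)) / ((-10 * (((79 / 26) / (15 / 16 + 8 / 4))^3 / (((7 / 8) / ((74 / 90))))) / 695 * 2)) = -52790122382985 / 4273236066304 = -12.35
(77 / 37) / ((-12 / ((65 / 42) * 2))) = -715 / 1332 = -0.54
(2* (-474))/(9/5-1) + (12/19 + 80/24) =-67319/57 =-1181.04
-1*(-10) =10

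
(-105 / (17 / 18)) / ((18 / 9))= -945 / 17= -55.59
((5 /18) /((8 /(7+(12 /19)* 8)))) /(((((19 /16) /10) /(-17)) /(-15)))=973250 /1083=898.66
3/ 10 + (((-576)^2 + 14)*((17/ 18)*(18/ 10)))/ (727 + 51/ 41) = 57836801/ 74645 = 774.82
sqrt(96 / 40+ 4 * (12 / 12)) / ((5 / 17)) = 68 * sqrt(10) / 25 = 8.60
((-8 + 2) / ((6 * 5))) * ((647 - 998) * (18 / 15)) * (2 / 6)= 702 / 25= 28.08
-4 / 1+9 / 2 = 0.50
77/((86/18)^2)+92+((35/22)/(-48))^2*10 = 98335654085/1030943232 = 95.38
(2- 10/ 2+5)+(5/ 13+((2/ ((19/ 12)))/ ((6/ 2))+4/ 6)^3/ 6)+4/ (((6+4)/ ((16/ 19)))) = 106024661/ 36112635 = 2.94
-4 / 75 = -0.05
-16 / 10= -8 / 5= -1.60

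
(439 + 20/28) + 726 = 8160/7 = 1165.71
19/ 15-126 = -1871/ 15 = -124.73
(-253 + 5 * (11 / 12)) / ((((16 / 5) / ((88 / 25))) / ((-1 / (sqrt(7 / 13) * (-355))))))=-1.05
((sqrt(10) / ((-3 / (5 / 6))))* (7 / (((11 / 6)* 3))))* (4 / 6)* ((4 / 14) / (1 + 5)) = -10* sqrt(10) / 891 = -0.04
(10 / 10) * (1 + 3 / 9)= 4 / 3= 1.33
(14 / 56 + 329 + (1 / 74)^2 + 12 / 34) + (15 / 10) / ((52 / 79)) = 803284465 / 2420392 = 331.88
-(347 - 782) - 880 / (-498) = 108755 / 249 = 436.77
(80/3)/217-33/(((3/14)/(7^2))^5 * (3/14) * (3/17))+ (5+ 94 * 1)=-86307781733350014109/158193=-545585340270113.18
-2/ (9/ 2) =-4/ 9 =-0.44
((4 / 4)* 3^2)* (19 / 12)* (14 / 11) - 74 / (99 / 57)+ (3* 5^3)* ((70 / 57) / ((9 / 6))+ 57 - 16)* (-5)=-32785645 / 418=-78434.56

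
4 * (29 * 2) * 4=928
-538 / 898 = -269 / 449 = -0.60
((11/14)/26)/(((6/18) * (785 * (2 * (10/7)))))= 33/816400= 0.00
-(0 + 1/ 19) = -0.05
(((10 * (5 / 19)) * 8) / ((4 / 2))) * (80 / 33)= 16000 / 627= 25.52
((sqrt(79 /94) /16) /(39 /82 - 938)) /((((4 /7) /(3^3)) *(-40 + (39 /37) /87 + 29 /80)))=41573385 *sqrt(7426) /49160633900068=0.00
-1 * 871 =-871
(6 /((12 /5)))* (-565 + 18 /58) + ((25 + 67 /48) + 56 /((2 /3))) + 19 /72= -5433245 /4176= -1301.06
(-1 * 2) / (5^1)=-2 / 5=-0.40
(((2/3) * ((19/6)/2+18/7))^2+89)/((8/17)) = 26091005/127008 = 205.43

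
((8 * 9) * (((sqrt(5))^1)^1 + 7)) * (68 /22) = 2448 * sqrt(5) /11 + 17136 /11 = 2055.44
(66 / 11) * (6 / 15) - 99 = -483 / 5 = -96.60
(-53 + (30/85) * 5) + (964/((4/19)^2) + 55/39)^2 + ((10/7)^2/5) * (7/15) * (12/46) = 473134672.72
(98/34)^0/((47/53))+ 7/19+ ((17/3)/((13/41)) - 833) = -28336366/34827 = -813.63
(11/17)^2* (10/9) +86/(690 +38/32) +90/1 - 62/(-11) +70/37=1148679304508/11707134813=98.12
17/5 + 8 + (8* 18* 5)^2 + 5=2592082/5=518416.40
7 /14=1 /2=0.50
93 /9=31 /3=10.33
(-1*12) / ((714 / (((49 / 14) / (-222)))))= 1 / 3774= 0.00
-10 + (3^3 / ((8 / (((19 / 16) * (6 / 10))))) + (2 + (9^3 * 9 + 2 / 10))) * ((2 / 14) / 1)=927.94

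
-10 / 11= -0.91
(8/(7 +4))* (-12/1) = -8.73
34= 34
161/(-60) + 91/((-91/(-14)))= 679/60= 11.32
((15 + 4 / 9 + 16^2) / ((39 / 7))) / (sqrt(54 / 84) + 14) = 3351796 / 959985 - 17101*sqrt(14) / 319995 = 3.29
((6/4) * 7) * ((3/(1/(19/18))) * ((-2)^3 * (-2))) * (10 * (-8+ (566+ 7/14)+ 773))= 7083580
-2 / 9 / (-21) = 2 / 189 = 0.01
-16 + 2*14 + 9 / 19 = 12.47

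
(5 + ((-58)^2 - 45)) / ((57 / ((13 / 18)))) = 7202 / 171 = 42.12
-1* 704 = -704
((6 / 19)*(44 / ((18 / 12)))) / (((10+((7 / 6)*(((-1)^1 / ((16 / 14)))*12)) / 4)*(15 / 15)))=2816 / 2109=1.34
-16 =-16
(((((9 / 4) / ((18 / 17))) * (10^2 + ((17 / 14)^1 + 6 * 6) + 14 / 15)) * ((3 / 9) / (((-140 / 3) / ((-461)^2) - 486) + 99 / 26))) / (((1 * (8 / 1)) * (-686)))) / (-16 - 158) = -1362563727551 / 6411498812694823680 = -0.00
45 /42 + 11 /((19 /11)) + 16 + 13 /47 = 296503 /12502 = 23.72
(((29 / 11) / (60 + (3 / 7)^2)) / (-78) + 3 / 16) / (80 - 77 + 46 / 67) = 0.05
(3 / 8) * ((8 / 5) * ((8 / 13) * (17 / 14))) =204 / 455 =0.45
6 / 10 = 3 / 5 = 0.60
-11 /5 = -2.20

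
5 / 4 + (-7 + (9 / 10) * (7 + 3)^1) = 3.25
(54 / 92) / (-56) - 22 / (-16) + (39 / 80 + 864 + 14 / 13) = 72579291 / 83720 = 866.93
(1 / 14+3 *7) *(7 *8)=1180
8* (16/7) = 128/7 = 18.29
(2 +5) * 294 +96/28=14430/7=2061.43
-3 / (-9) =1 / 3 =0.33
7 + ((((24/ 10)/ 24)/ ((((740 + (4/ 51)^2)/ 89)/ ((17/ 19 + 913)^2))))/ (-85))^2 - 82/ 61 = 16072657469166232696744101/ 1150417919141400563125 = 13971.15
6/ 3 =2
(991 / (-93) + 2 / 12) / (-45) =1951 / 8370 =0.23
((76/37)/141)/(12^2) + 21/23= 0.91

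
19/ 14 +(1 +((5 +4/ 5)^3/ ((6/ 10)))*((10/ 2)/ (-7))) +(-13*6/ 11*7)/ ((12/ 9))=-267.15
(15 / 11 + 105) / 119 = 1170 / 1309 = 0.89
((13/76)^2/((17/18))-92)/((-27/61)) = 275433971/1325592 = 207.78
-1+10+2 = 11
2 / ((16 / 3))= 3 / 8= 0.38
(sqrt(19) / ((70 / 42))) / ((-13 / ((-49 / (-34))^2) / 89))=-641067*sqrt(19) / 75140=-37.19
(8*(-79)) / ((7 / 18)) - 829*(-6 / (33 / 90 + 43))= -13755636 / 9107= -1510.45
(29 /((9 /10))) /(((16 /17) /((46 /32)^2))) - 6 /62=40368239 /571392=70.65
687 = 687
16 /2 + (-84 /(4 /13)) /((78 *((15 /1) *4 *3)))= 2873 /360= 7.98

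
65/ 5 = 13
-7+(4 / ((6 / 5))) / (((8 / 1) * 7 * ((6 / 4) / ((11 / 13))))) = -6.97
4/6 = 2/3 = 0.67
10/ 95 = 2/ 19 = 0.11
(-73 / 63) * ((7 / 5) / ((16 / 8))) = -0.81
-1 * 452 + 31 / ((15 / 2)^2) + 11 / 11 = -101351 / 225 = -450.45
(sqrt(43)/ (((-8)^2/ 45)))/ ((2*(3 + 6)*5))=sqrt(43)/ 128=0.05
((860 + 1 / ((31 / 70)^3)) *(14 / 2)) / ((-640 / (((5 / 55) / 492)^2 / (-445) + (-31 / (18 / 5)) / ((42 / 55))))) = 1335597033603201641 / 12425407672296960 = 107.49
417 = 417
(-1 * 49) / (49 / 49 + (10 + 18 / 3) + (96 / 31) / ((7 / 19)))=-10633 / 5513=-1.93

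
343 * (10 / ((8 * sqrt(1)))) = 1715 / 4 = 428.75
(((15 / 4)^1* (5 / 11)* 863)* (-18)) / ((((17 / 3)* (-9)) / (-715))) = -12621375 / 34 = -371216.91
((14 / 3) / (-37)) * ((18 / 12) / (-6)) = 7 / 222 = 0.03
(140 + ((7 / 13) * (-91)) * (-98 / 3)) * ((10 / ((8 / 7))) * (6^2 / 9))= 182770 / 3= 60923.33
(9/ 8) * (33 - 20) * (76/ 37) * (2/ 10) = 2223/ 370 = 6.01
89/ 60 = 1.48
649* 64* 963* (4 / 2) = 79998336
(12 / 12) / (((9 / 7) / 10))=70 / 9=7.78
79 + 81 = 160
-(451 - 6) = -445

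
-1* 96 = -96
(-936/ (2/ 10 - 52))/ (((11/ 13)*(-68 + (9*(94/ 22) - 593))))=-7605/ 221704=-0.03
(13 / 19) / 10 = 13 / 190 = 0.07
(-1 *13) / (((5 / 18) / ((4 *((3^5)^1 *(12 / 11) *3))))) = -8188128 / 55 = -148875.05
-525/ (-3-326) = 75/ 47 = 1.60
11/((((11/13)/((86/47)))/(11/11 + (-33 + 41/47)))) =-1635634/2209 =-740.44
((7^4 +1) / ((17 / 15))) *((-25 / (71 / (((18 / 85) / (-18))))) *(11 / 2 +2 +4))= 2071725 / 20519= 100.97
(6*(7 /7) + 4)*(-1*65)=-650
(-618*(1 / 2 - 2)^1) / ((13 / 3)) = 2781 / 13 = 213.92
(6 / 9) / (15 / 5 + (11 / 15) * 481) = 5 / 2668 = 0.00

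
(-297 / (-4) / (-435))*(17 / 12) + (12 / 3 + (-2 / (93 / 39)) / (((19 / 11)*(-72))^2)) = 15806813213 / 4206025440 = 3.76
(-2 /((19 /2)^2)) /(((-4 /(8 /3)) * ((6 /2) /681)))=3632 /1083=3.35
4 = 4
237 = 237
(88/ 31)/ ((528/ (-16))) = -8/ 93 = -0.09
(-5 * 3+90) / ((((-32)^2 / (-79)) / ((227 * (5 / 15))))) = -448325 / 1024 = -437.82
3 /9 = 1 /3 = 0.33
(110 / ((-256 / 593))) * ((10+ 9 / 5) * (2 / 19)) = -384857 / 1216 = -316.49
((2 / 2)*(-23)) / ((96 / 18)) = -69 / 16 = -4.31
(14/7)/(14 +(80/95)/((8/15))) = 19/148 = 0.13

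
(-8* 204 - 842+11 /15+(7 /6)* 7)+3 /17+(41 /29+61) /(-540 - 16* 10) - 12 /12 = -42551049 /17255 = -2466.01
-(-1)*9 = 9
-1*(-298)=298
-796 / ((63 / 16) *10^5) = -398 / 196875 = -0.00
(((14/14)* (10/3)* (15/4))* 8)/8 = 25/2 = 12.50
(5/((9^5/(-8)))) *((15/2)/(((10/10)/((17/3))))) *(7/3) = -11900/177147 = -0.07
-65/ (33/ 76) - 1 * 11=-5303/ 33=-160.70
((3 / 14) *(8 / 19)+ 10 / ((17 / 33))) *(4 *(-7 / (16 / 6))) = -66141 / 323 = -204.77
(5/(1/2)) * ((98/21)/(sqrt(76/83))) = 70 * sqrt(1577)/57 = 48.77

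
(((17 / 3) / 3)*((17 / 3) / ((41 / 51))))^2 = 24137569 / 136161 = 177.27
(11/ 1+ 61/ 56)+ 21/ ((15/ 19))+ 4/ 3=33619/ 840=40.02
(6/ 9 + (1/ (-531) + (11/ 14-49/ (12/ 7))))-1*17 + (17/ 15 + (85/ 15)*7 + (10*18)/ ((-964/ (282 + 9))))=-1033193183/ 17915940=-57.67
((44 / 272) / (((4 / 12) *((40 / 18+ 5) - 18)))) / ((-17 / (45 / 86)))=13365 / 9643352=0.00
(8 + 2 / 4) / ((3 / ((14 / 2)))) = 119 / 6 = 19.83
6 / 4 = 3 / 2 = 1.50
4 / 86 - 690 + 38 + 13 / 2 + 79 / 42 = -643.57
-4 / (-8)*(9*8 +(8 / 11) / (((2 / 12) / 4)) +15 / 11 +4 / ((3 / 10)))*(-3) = -3437 / 22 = -156.23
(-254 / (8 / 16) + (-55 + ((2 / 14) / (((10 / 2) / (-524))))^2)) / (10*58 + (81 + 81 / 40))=-3320792 / 6497645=-0.51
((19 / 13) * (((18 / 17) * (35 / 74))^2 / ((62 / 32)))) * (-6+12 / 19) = -9525600 / 9379019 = -1.02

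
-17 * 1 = -17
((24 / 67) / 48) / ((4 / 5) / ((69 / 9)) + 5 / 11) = 1265 / 94738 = 0.01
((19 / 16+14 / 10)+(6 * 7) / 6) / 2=767 / 160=4.79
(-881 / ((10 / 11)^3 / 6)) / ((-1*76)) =3517833 / 38000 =92.57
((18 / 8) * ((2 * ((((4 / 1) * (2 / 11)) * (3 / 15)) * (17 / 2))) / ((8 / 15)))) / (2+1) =153 / 44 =3.48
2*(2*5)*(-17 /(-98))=170 /49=3.47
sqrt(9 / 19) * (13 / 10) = 39 * sqrt(19) / 190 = 0.89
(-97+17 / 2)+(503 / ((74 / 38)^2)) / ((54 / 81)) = 110.46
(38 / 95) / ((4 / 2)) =1 / 5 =0.20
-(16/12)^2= -16/9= -1.78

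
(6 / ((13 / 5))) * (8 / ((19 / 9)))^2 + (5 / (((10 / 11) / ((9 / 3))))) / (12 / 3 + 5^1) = 984743 / 28158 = 34.97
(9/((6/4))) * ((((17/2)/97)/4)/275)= 51/106700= 0.00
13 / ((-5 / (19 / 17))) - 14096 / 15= -240373 / 255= -942.64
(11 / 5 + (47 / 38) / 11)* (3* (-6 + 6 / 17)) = -695952 / 17765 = -39.18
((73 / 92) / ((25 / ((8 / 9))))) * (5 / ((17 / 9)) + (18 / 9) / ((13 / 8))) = 125122 / 1143675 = 0.11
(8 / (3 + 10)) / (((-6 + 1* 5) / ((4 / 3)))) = -32 / 39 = -0.82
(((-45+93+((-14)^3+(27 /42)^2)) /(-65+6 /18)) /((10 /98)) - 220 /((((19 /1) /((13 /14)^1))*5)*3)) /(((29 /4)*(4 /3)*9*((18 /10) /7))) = 631307315 /34633656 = 18.23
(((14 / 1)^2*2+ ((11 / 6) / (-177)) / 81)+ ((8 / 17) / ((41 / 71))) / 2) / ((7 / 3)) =23527697509 / 139900446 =168.17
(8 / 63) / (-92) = -2 / 1449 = -0.00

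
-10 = -10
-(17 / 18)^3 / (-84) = 4913 / 489888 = 0.01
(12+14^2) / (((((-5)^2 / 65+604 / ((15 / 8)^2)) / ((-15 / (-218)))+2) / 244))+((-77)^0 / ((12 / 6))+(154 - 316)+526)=10569874977 / 27471026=384.76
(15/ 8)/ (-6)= -0.31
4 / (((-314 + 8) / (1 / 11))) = -2 / 1683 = -0.00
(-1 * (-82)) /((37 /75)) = 6150 /37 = 166.22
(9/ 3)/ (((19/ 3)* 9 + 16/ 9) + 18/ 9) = 27/ 547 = 0.05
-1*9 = -9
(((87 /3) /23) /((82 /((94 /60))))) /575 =1363 /32533500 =0.00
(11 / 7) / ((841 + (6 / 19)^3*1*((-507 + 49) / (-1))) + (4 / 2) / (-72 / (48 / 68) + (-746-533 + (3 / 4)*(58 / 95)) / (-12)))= 781877987 / 425842158007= 0.00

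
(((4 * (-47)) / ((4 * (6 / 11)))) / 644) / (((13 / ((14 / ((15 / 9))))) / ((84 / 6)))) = -3619 / 2990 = -1.21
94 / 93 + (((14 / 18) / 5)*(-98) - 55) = -96581 / 1395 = -69.23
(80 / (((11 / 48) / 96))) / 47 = 368640 / 517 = 713.04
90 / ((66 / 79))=1185 / 11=107.73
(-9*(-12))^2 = 11664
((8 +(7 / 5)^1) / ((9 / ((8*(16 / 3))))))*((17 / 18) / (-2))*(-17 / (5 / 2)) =869312 / 6075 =143.10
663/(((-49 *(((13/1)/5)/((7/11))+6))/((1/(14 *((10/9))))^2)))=-0.01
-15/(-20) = 3/4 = 0.75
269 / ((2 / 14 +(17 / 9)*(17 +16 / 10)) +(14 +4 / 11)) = 310695 / 57334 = 5.42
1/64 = 0.02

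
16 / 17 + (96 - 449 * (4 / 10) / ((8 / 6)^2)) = -2777 / 680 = -4.08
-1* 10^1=-10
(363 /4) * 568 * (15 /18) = 42955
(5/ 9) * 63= 35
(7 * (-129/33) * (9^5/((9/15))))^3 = -25994614259866182910875/1331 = -19530138437164675365.05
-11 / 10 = -1.10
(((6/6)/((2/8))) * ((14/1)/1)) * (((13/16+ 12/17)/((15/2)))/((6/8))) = 11564/765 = 15.12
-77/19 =-4.05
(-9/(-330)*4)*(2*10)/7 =24/77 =0.31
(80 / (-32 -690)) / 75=-8 / 5415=-0.00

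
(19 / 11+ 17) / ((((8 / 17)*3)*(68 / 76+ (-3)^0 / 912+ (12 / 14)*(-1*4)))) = -49028 / 9361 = -5.24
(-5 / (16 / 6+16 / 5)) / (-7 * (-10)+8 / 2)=-75 / 6512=-0.01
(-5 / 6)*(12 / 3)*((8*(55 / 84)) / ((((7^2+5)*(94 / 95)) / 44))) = -1149500 / 79947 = -14.38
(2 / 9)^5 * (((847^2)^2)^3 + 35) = 484739480245075092563984368414034048 / 6561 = 73881950959468845079101410000000.00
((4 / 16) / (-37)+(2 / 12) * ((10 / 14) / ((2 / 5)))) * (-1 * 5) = -1130 / 777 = -1.45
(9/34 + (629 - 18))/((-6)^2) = 20783/1224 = 16.98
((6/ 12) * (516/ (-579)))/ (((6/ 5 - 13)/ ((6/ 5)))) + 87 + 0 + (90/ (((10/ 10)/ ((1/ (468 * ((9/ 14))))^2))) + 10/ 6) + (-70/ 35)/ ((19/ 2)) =4718048935729/ 53309811906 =88.50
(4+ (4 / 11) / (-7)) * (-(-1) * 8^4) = 1245184 / 77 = 16171.22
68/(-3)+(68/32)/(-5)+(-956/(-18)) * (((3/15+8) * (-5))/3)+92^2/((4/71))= 161446021/1080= 149487.06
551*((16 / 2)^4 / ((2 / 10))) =11284480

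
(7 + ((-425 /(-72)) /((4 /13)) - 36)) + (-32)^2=292085 /288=1014.18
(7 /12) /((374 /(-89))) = -0.14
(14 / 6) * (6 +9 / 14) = 31 / 2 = 15.50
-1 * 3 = -3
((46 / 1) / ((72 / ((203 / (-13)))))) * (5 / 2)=-23345 / 936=-24.94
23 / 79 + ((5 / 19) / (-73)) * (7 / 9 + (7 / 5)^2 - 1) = 1404656 / 4930785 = 0.28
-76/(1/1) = -76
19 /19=1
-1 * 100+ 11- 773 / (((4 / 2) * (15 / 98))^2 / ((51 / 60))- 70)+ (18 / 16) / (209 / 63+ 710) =-39965757242349 / 512788143640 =-77.94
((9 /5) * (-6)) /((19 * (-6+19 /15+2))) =162 /779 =0.21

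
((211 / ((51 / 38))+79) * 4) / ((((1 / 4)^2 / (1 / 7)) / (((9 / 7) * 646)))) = 12556416 / 7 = 1793773.71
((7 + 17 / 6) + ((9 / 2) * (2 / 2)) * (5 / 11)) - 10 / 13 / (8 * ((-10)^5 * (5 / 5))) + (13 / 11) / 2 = 427960033 / 34320000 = 12.47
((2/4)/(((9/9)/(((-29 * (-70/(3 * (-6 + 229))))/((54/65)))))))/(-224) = -9425/1156032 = -0.01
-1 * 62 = -62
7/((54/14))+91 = 2506/27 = 92.81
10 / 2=5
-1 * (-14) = 14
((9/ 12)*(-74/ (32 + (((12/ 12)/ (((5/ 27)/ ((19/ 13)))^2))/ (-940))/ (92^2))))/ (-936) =5979551500/ 3227017706493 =0.00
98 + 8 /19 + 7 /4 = 7613 /76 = 100.17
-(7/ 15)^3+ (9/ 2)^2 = 272003/ 13500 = 20.15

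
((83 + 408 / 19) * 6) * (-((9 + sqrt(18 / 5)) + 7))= -11218.82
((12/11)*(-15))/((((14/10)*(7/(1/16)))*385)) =-45/166012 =-0.00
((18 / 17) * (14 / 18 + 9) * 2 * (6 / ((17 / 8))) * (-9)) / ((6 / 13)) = -329472 / 289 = -1140.04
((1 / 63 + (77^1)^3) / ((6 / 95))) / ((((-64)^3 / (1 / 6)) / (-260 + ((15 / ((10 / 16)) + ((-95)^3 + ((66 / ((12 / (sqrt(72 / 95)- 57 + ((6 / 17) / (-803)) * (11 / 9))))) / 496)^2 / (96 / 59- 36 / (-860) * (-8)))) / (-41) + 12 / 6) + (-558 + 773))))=-130671911459635389454367383125175 / 1362536671296039223962894336- 2342073798538399475 * sqrt(190) / 30498179588504772673536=-95903.41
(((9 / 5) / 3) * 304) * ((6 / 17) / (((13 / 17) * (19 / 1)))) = 288 / 65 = 4.43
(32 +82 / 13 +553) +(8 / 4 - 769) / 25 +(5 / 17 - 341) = 1215068 / 5525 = 219.92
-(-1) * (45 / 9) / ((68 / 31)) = 155 / 68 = 2.28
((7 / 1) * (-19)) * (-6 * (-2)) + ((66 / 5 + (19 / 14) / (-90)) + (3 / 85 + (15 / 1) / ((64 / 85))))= -1562.86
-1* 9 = -9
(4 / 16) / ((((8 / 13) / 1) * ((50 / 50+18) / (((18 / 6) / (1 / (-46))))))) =-897 / 304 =-2.95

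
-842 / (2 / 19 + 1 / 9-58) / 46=71991 / 227263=0.32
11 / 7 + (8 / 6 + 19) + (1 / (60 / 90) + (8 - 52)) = -865 / 42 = -20.60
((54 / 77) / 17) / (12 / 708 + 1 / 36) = 114696 / 124355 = 0.92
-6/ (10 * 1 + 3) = -6/ 13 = -0.46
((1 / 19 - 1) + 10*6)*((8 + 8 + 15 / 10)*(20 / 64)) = 98175 / 304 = 322.94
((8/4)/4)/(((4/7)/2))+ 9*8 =295/4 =73.75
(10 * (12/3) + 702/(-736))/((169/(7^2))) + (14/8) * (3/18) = 2166661/186576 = 11.61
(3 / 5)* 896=2688 / 5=537.60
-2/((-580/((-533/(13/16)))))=-328/145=-2.26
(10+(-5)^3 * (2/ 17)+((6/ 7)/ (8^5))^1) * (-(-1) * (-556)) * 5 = 6376617355/ 487424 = 13082.28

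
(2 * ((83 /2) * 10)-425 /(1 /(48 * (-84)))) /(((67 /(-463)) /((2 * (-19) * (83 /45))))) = 500717111572 /603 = 830376636.11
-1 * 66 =-66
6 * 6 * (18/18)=36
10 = 10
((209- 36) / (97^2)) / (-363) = -173 / 3415467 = -0.00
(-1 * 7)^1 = -7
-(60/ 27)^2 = -400/ 81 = -4.94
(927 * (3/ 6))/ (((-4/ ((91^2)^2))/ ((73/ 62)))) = -4640536185831/ 496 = -9355919729.50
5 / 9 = 0.56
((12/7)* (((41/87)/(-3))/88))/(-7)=41/93786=0.00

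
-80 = -80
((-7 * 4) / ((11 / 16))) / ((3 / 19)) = -8512 / 33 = -257.94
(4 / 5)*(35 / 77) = 4 / 11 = 0.36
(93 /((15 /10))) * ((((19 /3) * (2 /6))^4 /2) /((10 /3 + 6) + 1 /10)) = 40399510 /618921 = 65.27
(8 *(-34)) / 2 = -136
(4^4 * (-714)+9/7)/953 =-1279479/6671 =-191.80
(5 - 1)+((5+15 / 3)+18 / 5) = 88 / 5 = 17.60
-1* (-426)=426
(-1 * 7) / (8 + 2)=-7 / 10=-0.70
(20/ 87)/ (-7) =-20/ 609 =-0.03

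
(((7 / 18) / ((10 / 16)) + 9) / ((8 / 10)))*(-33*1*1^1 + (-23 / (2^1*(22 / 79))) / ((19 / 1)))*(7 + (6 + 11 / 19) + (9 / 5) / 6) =-746116589 / 127072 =-5871.60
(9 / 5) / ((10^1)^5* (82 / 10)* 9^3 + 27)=1 / 332100015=0.00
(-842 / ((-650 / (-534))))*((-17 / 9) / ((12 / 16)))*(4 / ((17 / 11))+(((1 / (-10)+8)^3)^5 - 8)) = 6185946198992130601348341449318209 / 121875000000000000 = 50756481632755943.40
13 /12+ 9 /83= 1187 /996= 1.19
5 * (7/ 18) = 35/ 18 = 1.94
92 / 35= 2.63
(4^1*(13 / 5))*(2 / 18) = 52 / 45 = 1.16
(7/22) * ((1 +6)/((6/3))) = 49/44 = 1.11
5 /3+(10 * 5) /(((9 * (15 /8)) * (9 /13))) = 1445 /243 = 5.95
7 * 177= 1239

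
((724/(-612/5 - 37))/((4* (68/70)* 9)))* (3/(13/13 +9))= -6335/162588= -0.04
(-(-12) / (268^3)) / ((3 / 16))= 1 / 300763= 0.00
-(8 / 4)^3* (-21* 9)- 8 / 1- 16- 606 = 882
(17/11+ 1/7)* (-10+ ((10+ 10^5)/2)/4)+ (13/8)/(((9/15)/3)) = 12995905/616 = 21097.25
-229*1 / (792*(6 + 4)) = -229 / 7920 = -0.03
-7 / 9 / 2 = -7 / 18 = -0.39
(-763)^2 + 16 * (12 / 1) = 582361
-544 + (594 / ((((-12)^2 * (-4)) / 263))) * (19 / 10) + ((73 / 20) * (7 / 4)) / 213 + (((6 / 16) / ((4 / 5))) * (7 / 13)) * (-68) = -953820017 / 886080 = -1076.45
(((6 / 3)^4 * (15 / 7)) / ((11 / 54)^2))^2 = 489776025600 / 717409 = 682701.26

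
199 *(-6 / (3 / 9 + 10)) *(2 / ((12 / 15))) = -8955 / 31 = -288.87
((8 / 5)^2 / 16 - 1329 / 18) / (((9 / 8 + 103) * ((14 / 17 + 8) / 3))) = -22102 / 91875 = -0.24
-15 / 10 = -3 / 2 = -1.50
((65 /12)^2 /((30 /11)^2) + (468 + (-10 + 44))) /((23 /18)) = 2622817 /6624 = 395.96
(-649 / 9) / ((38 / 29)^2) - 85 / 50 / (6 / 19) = -1539427 / 32490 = -47.38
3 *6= 18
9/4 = 2.25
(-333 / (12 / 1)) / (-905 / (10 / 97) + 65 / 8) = 222 / 70163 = 0.00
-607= -607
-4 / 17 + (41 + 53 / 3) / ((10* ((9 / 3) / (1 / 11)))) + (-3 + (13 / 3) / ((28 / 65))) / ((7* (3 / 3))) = 142591 / 149940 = 0.95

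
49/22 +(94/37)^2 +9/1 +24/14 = 4089161/210826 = 19.40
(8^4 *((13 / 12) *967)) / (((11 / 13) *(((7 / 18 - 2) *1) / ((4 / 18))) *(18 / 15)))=-1673451520 / 2871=-582881.06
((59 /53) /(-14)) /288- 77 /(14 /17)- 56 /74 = -94.26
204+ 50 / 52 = 5329 / 26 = 204.96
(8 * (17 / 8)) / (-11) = -17 / 11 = -1.55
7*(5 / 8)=35 / 8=4.38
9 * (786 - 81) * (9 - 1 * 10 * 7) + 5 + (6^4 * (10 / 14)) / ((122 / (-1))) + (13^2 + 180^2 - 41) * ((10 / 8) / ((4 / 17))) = -91481585 / 427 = -214242.59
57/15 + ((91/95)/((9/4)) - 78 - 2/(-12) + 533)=785561/1710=459.39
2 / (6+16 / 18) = 9 / 31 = 0.29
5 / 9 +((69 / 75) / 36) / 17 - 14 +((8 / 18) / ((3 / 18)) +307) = 1510741 / 5100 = 296.22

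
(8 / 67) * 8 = 64 / 67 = 0.96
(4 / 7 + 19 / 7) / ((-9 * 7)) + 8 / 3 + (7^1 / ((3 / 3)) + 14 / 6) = 5269 / 441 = 11.95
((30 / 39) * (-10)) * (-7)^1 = 700 / 13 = 53.85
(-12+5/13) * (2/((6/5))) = -755/39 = -19.36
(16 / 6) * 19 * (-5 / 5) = -50.67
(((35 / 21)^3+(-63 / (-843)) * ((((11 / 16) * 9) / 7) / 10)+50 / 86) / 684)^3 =20202058058248361141722513 / 45513881249834510706260312064000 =0.00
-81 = -81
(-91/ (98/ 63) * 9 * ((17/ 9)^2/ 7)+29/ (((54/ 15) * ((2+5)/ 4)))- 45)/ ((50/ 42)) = -38903/ 150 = -259.35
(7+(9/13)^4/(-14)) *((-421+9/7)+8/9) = -2924.91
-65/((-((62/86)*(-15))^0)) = 65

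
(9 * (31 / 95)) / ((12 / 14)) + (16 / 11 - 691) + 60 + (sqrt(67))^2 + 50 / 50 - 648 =-2520789 / 2090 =-1206.12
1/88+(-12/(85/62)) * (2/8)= -16283/7480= -2.18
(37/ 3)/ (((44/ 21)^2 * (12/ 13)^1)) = 3.04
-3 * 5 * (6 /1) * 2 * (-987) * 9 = 1598940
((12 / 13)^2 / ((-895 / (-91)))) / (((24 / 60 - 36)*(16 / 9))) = -567 / 414206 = -0.00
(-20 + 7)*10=-130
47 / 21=2.24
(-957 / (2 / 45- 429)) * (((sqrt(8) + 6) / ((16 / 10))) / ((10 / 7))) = 301455 * sqrt(2) / 154424 + 904365 / 154424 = 8.62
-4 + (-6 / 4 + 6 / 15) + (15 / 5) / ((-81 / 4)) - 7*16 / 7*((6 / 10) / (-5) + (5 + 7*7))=-1170893 / 1350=-867.33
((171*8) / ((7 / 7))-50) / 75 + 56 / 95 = 25882 / 1425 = 18.16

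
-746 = -746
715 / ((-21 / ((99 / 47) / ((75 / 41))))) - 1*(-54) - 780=-1258763 / 1645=-765.21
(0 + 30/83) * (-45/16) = -675/664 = -1.02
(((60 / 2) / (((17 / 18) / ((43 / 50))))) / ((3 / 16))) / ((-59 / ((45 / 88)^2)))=-156735 / 242726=-0.65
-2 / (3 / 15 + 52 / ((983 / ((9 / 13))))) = -9830 / 1163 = -8.45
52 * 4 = 208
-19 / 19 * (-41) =41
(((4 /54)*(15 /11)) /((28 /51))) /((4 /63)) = 255 /88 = 2.90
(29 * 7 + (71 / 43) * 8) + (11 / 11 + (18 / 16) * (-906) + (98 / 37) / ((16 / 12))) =-5091545 / 6364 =-800.05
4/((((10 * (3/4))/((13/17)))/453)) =15704/85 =184.75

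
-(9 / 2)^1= -9 / 2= -4.50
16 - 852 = -836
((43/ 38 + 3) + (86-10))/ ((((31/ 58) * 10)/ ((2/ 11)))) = 17661/ 6479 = 2.73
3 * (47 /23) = 141 /23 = 6.13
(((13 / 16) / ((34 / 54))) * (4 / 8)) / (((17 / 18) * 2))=3159 / 9248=0.34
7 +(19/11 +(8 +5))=21.73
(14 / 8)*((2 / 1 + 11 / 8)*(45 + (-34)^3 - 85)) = -232375.50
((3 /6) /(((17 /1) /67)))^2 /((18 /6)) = 4489 /3468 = 1.29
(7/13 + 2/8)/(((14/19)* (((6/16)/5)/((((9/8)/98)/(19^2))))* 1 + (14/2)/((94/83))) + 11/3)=28905/64071202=0.00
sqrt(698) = 26.42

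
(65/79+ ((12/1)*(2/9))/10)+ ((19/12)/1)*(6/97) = 272969/229890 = 1.19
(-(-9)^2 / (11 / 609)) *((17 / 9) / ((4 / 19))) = -1770363 / 44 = -40235.52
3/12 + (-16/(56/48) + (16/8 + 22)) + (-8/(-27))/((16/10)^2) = 16105/1512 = 10.65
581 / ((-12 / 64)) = -9296 / 3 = -3098.67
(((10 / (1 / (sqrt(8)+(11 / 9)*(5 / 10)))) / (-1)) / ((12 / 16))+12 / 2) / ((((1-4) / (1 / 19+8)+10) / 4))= -5440*sqrt(2) / 491-3944 / 4419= -16.56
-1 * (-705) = 705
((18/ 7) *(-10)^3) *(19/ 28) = -85500/ 49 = -1744.90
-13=-13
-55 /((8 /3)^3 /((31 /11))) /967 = -4185 /495104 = -0.01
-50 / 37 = -1.35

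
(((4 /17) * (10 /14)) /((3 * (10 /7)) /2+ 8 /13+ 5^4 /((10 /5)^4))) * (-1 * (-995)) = 4139200 /1035147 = 4.00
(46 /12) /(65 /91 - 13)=-161 /516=-0.31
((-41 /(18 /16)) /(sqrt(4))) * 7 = -1148 /9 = -127.56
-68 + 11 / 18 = -1213 / 18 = -67.39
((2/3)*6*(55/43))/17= 220/731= 0.30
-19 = -19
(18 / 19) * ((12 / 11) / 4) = 54 / 209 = 0.26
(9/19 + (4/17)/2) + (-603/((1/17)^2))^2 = 9809182894538/323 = 30368987289.59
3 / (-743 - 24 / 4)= -3 / 749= -0.00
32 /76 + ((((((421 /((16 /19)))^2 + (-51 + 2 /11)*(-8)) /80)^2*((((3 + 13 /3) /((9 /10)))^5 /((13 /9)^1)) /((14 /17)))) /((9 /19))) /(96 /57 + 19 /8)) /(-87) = -9641345341412347316550592661 /5454791796477284352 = -1767500154.20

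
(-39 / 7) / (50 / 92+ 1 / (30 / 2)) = -26910 / 2947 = -9.13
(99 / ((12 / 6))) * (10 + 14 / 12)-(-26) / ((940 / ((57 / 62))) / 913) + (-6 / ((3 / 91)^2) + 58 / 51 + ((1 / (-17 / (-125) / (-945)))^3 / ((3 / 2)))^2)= 8796258163690034150207983603473433 / 175842190165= 50023593060551289171370.20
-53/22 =-2.41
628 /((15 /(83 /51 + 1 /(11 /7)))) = 159512 /1683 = 94.78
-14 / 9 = -1.56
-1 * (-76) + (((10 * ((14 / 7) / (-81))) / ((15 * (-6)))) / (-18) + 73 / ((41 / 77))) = 57323416 / 269001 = 213.10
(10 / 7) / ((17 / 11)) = 110 / 119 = 0.92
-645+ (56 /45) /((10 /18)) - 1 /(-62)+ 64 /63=-62664739 /97650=-641.73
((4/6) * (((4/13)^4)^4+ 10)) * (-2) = -26616664384507062824/1996249827549539523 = -13.33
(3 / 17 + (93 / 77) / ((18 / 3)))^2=978121 / 6853924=0.14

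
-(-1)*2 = 2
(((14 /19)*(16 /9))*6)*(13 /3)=5824 /171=34.06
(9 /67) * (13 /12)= 39 /268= 0.15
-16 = -16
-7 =-7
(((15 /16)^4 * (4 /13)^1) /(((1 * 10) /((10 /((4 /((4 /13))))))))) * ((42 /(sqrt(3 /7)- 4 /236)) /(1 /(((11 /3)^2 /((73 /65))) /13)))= 29515303125 /1054711250944 + 248771840625 * sqrt(21) /1054711250944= 1.11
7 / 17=0.41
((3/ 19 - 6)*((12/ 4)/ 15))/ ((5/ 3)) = -333/ 475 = -0.70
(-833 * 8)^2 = 44408896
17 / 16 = 1.06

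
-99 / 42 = -33 / 14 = -2.36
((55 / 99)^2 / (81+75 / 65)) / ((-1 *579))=-325 / 50088132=-0.00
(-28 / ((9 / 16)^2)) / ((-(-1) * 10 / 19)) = -68096 / 405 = -168.14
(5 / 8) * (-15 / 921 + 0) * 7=-175 / 2456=-0.07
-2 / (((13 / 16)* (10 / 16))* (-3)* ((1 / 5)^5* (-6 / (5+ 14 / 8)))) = -60000 / 13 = -4615.38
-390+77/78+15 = -29173/78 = -374.01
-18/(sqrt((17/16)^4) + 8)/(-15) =512/3895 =0.13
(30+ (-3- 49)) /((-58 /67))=737 /29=25.41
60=60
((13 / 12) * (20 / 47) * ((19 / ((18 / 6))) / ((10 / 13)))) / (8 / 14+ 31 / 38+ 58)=427063 / 6682131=0.06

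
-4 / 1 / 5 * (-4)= 16 / 5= 3.20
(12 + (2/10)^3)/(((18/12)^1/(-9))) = -9006/125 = -72.05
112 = 112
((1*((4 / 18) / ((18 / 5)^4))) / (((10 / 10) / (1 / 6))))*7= 4375 / 2834352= 0.00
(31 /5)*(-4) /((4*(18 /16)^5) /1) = -1015808 /295245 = -3.44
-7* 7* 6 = -294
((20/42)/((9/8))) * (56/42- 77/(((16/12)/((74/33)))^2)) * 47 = -4306.34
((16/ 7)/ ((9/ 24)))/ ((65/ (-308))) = -5632/ 195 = -28.88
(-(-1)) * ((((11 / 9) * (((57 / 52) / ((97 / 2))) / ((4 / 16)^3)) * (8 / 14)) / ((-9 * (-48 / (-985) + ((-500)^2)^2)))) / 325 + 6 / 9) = 39737016210968153386 / 59605524316452724155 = 0.67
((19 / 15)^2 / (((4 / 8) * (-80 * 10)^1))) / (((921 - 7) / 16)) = -361 / 5141250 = -0.00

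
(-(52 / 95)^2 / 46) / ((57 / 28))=-37856 / 11831775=-0.00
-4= -4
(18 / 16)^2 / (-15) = -27 / 320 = -0.08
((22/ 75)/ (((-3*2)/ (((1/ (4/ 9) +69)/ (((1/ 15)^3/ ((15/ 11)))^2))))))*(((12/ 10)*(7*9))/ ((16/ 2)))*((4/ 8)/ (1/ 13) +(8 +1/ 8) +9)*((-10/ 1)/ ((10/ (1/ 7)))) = 3313202484375/ 1408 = 2353126764.47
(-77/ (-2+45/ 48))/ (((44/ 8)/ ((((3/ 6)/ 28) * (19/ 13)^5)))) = 9904396/ 6311981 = 1.57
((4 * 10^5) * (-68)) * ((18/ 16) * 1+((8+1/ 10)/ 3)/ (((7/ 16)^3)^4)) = -20671945833018927240000/ 13841287201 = -1493498800568.59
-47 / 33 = -1.42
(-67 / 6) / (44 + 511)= -0.02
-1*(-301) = 301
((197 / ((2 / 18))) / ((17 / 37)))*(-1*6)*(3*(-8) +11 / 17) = 156261582 / 289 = 540697.52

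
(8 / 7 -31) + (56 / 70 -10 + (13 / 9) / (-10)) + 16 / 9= -7859 / 210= -37.42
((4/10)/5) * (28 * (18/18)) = 2.24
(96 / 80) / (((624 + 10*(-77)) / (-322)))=966 / 365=2.65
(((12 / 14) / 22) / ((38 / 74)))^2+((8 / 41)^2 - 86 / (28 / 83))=-1834130362629 / 7195920578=-254.88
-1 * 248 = -248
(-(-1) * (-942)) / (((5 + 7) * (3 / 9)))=-471 / 2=-235.50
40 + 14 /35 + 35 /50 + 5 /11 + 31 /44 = 9297 /220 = 42.26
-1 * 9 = -9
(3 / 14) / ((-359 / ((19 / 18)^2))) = -361 / 542808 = -0.00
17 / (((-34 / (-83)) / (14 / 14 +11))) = 498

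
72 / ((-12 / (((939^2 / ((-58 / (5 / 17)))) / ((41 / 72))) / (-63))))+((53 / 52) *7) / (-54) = -297157201321 / 397306728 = -747.93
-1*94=-94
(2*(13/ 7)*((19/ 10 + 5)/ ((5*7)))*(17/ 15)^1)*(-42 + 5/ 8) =-1682473/ 49000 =-34.34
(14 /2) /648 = 7 /648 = 0.01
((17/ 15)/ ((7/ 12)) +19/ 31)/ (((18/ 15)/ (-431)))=-917.94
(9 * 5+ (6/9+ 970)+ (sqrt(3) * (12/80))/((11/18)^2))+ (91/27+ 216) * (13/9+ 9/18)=1442.92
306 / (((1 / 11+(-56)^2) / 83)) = 31042 / 3833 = 8.10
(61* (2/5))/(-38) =-61/95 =-0.64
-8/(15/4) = -32/15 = -2.13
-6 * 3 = -18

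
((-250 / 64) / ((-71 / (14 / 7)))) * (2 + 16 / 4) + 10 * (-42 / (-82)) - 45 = -39.22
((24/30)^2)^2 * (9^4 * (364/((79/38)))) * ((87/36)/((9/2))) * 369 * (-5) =-4603896880128/9875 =-466217405.58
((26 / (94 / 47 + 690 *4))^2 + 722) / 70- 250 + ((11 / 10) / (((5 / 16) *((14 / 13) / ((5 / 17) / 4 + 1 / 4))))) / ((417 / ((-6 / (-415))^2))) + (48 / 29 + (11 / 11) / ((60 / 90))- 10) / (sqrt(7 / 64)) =-65111464449268456231 / 271653507307236250- 1588 *sqrt(7) / 203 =-260.38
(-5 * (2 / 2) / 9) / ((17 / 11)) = -55 / 153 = -0.36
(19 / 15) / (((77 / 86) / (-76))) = -124184 / 1155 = -107.52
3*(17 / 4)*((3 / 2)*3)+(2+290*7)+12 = 16811 / 8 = 2101.38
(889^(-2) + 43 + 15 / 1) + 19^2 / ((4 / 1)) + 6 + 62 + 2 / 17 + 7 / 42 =216.53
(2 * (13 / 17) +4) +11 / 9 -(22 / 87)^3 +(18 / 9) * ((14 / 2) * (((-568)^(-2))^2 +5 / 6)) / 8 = 38189610592763325697 / 4660795129040584704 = 8.19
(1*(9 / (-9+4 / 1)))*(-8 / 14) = 36 / 35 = 1.03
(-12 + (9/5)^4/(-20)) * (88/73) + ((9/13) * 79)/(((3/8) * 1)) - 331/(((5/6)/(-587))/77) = 53242380302304/2965625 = 17953173.55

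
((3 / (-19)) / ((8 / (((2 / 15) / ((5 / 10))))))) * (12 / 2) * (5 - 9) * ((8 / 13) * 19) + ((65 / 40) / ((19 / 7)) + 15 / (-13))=9107 / 9880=0.92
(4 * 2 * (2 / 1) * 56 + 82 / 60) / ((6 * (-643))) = -26921 / 115740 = -0.23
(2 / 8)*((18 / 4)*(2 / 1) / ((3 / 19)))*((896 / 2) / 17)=6384 / 17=375.53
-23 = -23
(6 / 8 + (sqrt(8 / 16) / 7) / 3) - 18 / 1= -69 / 4 + sqrt(2) / 42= -17.22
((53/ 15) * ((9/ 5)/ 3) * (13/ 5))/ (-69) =-689/ 8625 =-0.08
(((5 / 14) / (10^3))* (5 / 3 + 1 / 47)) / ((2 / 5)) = 17 / 11280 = 0.00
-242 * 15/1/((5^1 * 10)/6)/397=-2178/1985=-1.10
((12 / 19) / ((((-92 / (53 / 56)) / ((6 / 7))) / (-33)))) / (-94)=-0.00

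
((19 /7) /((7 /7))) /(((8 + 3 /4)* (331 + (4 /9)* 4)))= 684 /733775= 0.00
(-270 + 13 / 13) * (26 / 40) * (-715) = 500071 / 4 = 125017.75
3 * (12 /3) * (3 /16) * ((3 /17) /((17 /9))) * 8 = 486 /289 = 1.68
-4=-4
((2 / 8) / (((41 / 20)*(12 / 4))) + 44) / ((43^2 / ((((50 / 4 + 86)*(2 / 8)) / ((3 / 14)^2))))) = 52290301 / 4093686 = 12.77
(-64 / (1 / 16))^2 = 1048576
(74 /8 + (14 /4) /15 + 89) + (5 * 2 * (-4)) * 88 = -205291 /60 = -3421.52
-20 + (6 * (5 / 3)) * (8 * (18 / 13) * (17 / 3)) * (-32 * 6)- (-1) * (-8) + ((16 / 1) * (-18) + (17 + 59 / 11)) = -120810.56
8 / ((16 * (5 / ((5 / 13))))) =1 / 26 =0.04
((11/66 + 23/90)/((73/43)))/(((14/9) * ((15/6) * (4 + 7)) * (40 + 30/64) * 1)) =26144/181979875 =0.00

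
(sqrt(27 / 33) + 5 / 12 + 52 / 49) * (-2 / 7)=-869 / 2058 -6 * sqrt(11) / 77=-0.68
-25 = -25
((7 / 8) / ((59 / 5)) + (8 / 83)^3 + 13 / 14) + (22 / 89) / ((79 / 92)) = 17154639452301 / 13282854447688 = 1.29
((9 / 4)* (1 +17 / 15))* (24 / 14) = 288 / 35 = 8.23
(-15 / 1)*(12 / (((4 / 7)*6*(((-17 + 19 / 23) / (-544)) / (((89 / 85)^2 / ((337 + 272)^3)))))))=-728732 / 85022614845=-0.00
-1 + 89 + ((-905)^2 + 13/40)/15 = 32813813/600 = 54689.69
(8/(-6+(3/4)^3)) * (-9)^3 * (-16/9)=-221184/119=-1858.69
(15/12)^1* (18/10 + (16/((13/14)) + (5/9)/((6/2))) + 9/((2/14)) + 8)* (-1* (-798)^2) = -2800681681/39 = -71812350.79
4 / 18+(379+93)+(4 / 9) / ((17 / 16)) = 72314 / 153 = 472.64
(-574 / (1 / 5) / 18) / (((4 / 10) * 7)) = -1025 / 18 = -56.94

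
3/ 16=0.19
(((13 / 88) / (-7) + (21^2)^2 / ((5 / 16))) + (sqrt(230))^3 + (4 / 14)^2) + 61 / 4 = 230*sqrt(230) + 13417963247 / 21560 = 625842.63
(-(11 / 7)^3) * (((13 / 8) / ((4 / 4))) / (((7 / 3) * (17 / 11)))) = -570999 / 326536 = -1.75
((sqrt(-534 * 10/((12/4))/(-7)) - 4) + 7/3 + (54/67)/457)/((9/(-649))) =99253517/826713 - 1298 * sqrt(3115)/63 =-1029.85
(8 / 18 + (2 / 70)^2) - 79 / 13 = -807158 / 143325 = -5.63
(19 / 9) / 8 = 19 / 72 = 0.26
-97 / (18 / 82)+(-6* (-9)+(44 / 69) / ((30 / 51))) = -400343 / 1035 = -386.80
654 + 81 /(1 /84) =7458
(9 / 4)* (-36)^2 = 2916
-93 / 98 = -0.95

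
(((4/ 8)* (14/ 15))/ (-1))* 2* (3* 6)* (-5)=84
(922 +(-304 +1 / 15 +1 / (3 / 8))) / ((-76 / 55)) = -102421 / 228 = -449.21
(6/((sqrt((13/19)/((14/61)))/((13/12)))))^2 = 1729/122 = 14.17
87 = 87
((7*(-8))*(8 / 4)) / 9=-112 / 9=-12.44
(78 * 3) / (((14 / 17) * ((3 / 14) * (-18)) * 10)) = -221 / 30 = -7.37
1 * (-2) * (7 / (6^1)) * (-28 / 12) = 49 / 9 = 5.44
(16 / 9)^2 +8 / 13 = 3.78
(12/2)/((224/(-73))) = -219/112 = -1.96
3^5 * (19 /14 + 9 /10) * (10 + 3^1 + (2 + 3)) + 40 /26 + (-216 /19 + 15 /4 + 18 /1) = 9884.66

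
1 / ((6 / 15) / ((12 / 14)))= 15 / 7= 2.14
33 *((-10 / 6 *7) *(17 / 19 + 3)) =-1499.47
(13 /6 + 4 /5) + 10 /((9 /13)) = 1567 /90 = 17.41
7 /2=3.50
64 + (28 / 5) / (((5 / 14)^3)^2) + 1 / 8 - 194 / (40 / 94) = 1441756689 / 625000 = 2306.81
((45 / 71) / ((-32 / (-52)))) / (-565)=-117 / 64184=-0.00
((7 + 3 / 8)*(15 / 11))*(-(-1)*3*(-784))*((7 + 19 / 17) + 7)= -66868830 / 187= -357587.33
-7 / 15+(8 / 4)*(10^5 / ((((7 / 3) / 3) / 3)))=80999951 / 105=771428.10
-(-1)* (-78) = -78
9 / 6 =3 / 2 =1.50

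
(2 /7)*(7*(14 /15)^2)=392 /225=1.74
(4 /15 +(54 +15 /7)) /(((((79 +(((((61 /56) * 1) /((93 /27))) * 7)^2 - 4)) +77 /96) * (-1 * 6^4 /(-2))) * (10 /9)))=0.00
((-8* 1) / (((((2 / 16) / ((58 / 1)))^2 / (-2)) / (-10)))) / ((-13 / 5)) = 172236800 / 13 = 13248984.62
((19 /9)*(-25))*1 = -475 /9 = -52.78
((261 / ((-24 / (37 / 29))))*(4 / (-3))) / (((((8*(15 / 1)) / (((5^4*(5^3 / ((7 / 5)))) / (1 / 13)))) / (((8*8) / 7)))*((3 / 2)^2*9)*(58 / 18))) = 601250000 / 38367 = 15671.02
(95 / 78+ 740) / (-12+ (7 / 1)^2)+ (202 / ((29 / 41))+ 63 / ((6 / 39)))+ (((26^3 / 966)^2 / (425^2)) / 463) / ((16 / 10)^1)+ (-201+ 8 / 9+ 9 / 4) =37538088051833014601 / 72571302726604500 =517.26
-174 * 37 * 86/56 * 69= -9550773/14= -682198.07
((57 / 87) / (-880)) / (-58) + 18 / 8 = 3330379 / 1480160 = 2.25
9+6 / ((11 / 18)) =207 / 11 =18.82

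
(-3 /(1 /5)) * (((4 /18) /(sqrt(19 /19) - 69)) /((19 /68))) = 10 /57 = 0.18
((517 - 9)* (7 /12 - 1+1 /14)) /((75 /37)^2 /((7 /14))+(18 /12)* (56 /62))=-156302837 /8531208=-18.32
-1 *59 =-59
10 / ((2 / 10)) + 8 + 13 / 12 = 709 / 12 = 59.08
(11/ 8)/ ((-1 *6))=-11/ 48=-0.23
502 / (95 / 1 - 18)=502 / 77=6.52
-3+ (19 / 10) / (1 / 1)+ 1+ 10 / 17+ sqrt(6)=83 / 170+ sqrt(6)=2.94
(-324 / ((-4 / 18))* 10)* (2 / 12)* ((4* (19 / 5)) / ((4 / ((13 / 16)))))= 60021 / 8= 7502.62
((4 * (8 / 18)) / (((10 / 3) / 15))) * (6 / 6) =8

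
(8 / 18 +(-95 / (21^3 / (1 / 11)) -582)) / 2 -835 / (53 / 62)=-13687641613 / 10798326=-1267.57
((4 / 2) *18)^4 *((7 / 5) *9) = 105815808 / 5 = 21163161.60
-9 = -9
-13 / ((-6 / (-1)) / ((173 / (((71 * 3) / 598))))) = -672451 / 639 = -1052.35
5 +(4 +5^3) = 134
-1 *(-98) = 98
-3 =-3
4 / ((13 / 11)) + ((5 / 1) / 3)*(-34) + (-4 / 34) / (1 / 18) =-36730 / 663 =-55.40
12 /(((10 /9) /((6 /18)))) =18 /5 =3.60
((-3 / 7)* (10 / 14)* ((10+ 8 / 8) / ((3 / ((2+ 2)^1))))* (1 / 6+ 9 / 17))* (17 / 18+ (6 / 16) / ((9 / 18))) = -238205 / 44982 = -5.30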